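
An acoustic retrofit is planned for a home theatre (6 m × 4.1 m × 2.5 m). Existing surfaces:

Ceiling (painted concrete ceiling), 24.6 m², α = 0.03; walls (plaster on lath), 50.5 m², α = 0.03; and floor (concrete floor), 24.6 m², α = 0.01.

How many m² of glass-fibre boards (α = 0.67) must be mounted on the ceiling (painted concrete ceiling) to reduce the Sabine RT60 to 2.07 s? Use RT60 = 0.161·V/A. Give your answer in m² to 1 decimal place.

Summing Sᵢαᵢ: 0.738 + 1.515 + 0.246 → A₁ = 2.499 sabins.
V = 61.5 m³. Target absorption A₂ = 0.161 × 61.5 / 2.07 = 4.783 sabins.
ΔA needed = 4.783 − 2.499 = 2.284 sabins.
Each m² of panel replacing the ceiling (painted concrete ceiling) adds (0.67 − 0.03) = 0.64 sabins.
Panel area = 2.284 / 0.64 = 3.6 m².

3.6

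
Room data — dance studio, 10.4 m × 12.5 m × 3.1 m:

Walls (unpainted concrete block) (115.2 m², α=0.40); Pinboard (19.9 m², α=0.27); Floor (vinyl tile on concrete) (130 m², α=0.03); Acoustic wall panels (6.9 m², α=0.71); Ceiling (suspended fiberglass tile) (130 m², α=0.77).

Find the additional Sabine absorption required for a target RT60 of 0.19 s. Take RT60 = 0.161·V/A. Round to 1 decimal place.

181.1 sabins

A₁ = Σ Sᵢαᵢ = 115.2*0.40 + 19.9*0.27 + 130*0.03 + 6.9*0.71 + 130*0.77 = 160.352 sabins.
Target A₂ = 0.161·403/0.19 = 341.489 sabins (V = 403 m³).
Shortfall: 341.489 − 160.352 = 181.1 sabins.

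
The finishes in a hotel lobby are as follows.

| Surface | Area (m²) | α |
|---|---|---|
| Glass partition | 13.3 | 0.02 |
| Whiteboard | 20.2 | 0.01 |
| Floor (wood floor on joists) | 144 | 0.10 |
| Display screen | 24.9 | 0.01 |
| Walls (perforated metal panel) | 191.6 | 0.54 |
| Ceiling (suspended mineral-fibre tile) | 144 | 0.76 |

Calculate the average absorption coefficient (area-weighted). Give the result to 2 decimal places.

Total surface area S = 538.0 m².
Weighted sum Σ Sα = 228.021.
ᾱ = A/S = 0.42.

0.42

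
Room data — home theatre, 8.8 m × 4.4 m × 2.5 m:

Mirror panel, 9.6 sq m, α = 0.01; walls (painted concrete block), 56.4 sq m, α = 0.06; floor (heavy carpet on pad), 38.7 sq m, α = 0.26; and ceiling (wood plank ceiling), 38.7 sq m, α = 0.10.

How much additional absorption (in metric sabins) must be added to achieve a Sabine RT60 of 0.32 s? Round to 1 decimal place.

Equivalent absorption area: A₁ = 9.6×0.01 + 56.4×0.06 + 38.7×0.26 + 38.7×0.10 = 17.412 sq m.
V = 96.8 m³. Required absorption A₂ = 0.161 × 96.8 / 0.32 = 48.703 sabins.
ΔA = A₂ − A₁ = 48.703 − 17.412 = 31.3 sabins.

31.3 sabins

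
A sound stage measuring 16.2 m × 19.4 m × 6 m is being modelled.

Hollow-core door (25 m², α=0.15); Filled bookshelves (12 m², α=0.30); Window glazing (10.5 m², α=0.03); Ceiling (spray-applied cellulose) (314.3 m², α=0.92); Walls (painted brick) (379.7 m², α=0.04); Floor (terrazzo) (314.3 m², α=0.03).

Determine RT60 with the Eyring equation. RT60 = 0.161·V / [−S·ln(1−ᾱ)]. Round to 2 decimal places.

0.79 s

S = Σ Sᵢ = 1055.8 m².
Σ(Sᵢαᵢ) = 25×0.15 + 12×0.30 + 10.5×0.03 + 314.3×0.92 + 379.7×0.04 + 314.3×0.03 = 321.438.
Mean coefficient ᾱ = A/S = 0.3044.
Eyring denominator: −S ln(1−ᾱ) = 383.235.
V = 16.2 × 19.4 × 6 = 1885.68 m³.
T = 0.161·V/[−S·ln(1−ᾱ)] = 0.161·1885.68/383.235 = 0.79 s.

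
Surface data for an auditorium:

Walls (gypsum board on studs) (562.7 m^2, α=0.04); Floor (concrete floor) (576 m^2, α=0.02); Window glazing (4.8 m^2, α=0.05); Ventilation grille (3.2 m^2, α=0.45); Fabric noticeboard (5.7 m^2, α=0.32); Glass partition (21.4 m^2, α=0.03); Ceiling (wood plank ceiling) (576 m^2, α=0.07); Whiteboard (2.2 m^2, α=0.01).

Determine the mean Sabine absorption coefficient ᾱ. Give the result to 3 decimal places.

0.045

Total surface area S = 1752.0 m^2.
Weighted sum Σ Sα = 78.516.
ᾱ = A/S = 0.045.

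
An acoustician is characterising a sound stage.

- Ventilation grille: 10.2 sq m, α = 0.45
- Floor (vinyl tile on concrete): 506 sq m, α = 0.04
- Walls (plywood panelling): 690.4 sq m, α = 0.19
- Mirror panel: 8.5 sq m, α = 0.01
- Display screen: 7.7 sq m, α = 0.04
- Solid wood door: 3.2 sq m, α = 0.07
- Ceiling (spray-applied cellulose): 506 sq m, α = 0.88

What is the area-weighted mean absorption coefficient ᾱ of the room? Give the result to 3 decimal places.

0.348

S = Σ Sᵢ = 10.2 + 506 + 690.4 + 8.5 + 7.7 + 3.2 + 506 = 1732.0 sq m.
Σ(Sᵢαᵢ) = 10.2×0.45 + 506×0.04 + 690.4×0.19 + 8.5×0.01 + 7.7×0.04 + 3.2×0.07 + 506×0.88 = 601.903.
ᾱ = A/S = 0.348.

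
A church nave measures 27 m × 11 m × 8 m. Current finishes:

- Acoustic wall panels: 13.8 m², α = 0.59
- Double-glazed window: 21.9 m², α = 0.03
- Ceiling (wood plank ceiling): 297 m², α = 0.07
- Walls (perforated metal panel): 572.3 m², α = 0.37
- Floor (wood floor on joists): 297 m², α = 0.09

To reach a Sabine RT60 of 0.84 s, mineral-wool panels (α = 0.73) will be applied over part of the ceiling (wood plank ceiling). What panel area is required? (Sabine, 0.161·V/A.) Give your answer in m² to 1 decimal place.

Total absorption A₁ = 13.8×0.59 + 21.9×0.03 + 297×0.07 + 572.3×0.37 + 297×0.09
  = 8.142 + 0.657 + 20.790 + 211.751 + 26.730 = 268.070 m² sabins.
V = 2376 m³. Target absorption A₂ = 0.161 × 2376 / 0.84 = 455.400 sabins.
ΔA needed = 455.400 − 268.070 = 187.330 sabins.
Net gain per m²: Δα = 0.73 − 0.07 = 0.66.
Panel area = 187.330 / 0.66 = 283.8 m².

283.8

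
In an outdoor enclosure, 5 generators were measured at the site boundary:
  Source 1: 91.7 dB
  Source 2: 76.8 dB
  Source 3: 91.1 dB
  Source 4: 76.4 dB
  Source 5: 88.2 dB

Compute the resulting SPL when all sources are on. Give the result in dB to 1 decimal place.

Converting to relative power and adding: 10^(91.7/10) + 10^(76.8/10) + 10^(91.1/10) + 10^(76.4/10) + 10^(88.2/10) = 3.52e+09.
Back to dB: 10·log₁₀ Σ = 95.5 dB.

95.5 dB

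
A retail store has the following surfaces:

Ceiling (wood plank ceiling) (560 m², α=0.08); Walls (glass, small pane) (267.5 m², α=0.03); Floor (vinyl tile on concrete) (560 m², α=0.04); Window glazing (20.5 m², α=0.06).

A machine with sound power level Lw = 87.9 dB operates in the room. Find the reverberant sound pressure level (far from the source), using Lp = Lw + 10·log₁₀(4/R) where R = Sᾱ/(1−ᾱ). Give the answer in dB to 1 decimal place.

Σ(Sᵢαᵢ) = 560·0.08 + 267.5·0.03 + 560·0.04 + 20.5·0.06 = 76.455; total area S = 1408.0 m².
ᾱ = 0.0543, so room constant R = A/(1−ᾱ) = 80.845 m².
Lp = Lw + 10 log₁₀(4/R) = 87.9 -13.06 = 74.8 dB.

74.8 dB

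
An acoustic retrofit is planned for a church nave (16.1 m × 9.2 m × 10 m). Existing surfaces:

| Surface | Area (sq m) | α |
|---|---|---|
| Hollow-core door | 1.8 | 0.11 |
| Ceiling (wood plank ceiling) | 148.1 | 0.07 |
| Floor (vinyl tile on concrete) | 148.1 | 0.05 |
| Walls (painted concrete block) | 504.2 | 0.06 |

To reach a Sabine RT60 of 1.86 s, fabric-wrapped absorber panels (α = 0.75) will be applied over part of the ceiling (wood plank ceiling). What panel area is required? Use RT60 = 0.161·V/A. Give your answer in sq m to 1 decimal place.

Total absorption A₁ = 1.8·0.11 + 148.1·0.07 + 148.1·0.05 + 504.2·0.06
  = 0.198 + 10.367 + 7.405 + 30.252 = 48.222 sq m sabins.
Required A₂ = 0.161·1481.2/1.86 = 128.211 sabins.
Absorption to add: 128.211 − 48.222 = 79.989 sabins.
Net gain per sq m: Δα = 0.75 − 0.07 = 0.68.
Area = ΔA/Δα = 79.989/0.68 = 117.6 sq m.

117.6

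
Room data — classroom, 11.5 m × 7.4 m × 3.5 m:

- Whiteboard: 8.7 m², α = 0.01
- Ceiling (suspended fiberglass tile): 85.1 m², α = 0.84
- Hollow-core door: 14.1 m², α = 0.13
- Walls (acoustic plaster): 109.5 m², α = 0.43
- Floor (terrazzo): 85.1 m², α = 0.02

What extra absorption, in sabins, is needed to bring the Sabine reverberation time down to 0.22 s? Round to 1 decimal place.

Total absorption A₁ = 8.7*0.01 + 85.1*0.84 + 14.1*0.13 + 109.5*0.43 + 85.1*0.02
  = 0.087 + 71.484 + 1.833 + 47.085 + 1.702 = 122.191 m² sabins.
For T = 0.22 s, need A₂ = 0.161·V/T = 0.161·297.85/0.22 = 217.972 sabins.
ΔA = A₂ − A₁ = 217.972 − 122.191 = 95.8 sabins.

95.8 sabins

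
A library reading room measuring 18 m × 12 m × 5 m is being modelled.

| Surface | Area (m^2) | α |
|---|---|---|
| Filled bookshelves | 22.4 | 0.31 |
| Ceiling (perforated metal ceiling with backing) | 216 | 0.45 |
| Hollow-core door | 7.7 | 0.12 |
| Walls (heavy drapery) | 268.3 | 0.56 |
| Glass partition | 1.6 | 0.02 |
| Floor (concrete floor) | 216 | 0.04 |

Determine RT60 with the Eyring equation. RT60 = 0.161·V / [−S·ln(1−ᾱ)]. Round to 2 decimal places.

0.53 sec

S = Σ Sᵢ = 732.0 m^2.
Σ(Sᵢαᵢ) = 22.4×0.31 + 216×0.45 + 7.7×0.12 + 268.3×0.56 + 1.6×0.02 + 216×0.04 = 263.988.
ᾱ = 263.988 / 732.0 = 0.3606.
−S·ln(1−ᾱ) = −732.0 × ln(1 − 0.3606) = 327.369.
V = 18 × 12 × 5 = 1080 m³.
T = 0.161·V/[−S·ln(1−ᾱ)] = 0.161·1080/327.369 = 0.53 s.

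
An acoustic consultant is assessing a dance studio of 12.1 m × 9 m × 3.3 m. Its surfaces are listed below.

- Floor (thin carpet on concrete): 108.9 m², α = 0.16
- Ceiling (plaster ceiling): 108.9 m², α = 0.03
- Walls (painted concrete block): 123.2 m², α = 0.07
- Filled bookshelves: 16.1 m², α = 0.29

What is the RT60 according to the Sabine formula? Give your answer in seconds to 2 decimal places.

1.70 seconds

Summing Sᵢαᵢ: 17.424 + 3.267 + 8.624 + 4.669 → A = 33.984 sabins.
Volume V = 12.1 × 9 × 3.3 = 359.37 m³.
Sabine: RT60 = 0.161 × 359.37 / 33.984 = 1.70 s.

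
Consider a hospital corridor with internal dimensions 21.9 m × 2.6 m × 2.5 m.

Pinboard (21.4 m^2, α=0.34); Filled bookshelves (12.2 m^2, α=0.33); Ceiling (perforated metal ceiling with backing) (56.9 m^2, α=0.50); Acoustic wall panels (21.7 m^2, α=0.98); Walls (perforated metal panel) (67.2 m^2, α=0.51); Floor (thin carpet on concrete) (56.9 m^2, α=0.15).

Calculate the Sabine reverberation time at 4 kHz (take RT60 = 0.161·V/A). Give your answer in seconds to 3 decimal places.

A = Σ Sᵢαᵢ = 21.4·0.34 + 12.2·0.33 + 56.9·0.50 + 21.7·0.98 + 67.2·0.51 + 56.9·0.15 = 103.825 sabins.
Room volume: 142.35 m³.
T = 0.161 V/A = 0.161·142.35/103.825 = 0.221 s.

0.221 s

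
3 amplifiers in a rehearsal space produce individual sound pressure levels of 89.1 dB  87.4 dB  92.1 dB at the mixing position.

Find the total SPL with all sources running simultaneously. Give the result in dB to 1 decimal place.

94.7 dB

Σ 10^(Lᵢ/10) = 2.984e+09.
Combined level = 10 log₁₀(2.984e+09) = 94.7 dB.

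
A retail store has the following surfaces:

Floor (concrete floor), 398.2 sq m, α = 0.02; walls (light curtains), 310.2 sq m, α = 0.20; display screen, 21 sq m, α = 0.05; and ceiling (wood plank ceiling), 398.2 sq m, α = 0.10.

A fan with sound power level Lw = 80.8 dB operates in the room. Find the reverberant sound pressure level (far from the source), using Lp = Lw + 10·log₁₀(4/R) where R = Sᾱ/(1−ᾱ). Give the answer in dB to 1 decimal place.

Σ(Sᵢαᵢ) = 398.2·0.02 + 310.2·0.20 + 21·0.05 + 398.2·0.10 = 110.874; total area S = 1127.6 sq m.
ᾱ = 0.0983, so room constant R = A/(1−ᾱ) = 122.961 sq m.
Lp = Lw + 10 log₁₀(4/R) = 80.8 -14.88 = 65.9 dB.

65.9 dB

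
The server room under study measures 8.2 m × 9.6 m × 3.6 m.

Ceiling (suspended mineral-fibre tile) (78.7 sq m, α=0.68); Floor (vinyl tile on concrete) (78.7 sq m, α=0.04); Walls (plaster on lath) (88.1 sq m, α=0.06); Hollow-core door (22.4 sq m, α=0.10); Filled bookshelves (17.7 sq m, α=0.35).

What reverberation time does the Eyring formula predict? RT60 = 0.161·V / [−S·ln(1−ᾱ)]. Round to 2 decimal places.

0.56 s

Total surface area S = 78.7 + 78.7 + 88.1 + 22.4 + 17.7 = 285.6 sq m.
Absorption A = 78.7×0.68 + 78.7×0.04 + 88.1×0.06 + 22.4×0.10 + 17.7×0.35 = 70.385 sabins.
Mean coefficient ᾱ = A/S = 0.2464.
Eyring denominator: −S ln(1−ᾱ) = 80.794.
V = 8.2 × 9.6 × 3.6 = 283.392 m³.
T = 0.161·V/[−S·ln(1−ᾱ)] = 0.161·283.392/80.794 = 0.56 s.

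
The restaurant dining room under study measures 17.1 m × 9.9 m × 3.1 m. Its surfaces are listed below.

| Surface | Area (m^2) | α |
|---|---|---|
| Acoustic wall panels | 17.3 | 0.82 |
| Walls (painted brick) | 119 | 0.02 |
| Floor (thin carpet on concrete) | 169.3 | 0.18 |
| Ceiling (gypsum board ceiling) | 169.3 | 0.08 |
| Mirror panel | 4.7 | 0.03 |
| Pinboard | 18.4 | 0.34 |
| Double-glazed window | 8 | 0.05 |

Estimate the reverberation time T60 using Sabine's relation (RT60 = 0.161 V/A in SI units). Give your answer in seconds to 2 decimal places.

1.25 sec

Equivalent absorption area: A = 17.3×0.82 + 119×0.02 + 169.3×0.18 + 169.3×0.08 + 4.7×0.03 + 18.4×0.34 + 8×0.05 = 67.381 m^2.
Volume V = 17.1 × 9.9 × 3.1 = 524.799 m³.
T = 0.161 V/A = 0.161·524.799/67.381 = 1.25 s.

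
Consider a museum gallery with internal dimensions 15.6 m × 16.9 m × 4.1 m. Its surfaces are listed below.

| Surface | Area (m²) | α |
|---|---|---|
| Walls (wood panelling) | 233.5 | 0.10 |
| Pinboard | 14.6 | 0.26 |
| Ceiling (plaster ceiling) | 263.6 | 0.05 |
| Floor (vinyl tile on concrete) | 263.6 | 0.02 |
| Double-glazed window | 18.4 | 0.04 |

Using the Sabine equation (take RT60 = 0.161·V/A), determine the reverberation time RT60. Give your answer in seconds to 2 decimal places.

3.76 seconds

Total absorption A = 233.5×0.10 + 14.6×0.26 + 263.6×0.05 + 263.6×0.02 + 18.4×0.04
  = 23.350 + 3.796 + 13.180 + 5.272 + 0.736 = 46.334 m² sabins.
V = 15.6·16.9·4.1 = 1080.924 m³.
Sabine: RT60 = 0.161 × 1080.924 / 46.334 = 3.76 s.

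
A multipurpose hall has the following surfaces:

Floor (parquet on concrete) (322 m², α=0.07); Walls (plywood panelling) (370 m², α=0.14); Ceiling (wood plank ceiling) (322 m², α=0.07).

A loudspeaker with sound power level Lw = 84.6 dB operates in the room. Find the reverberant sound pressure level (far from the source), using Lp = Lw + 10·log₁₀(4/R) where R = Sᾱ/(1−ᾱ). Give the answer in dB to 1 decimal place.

70.3 dB

Σ(Sᵢαᵢ) = 322·0.07 + 370·0.14 + 322·0.07 = 96.880; total area S = 1014.0 m².
ᾱ = 96.880/1014.0 = 0.0955; R = Sᾱ/(1−ᾱ) = 96.880/(1−0.0955) = 107.109 m².
Lp = 84.6 + 10·log₁₀(4/107.109) = 84.6 + (-14.28) = 70.3 dB.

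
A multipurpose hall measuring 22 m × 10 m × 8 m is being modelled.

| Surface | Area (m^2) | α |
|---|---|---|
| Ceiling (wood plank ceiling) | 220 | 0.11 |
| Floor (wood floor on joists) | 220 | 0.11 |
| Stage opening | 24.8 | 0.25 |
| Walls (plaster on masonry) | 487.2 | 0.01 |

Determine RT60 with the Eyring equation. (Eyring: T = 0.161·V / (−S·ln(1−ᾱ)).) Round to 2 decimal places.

4.61 sec

Total surface area S = 220 + 220 + 24.8 + 487.2 = 952.0 m^2.
Σ(Sᵢαᵢ) = 220×0.11 + 220×0.11 + 24.8×0.25 + 487.2×0.01 = 59.472.
Mean coefficient ᾱ = A/S = 0.0625.
−S·ln(1−ᾱ) = −952.0 × ln(1 − 0.0625) = 61.441.
V = 22 × 10 × 8 = 1760 m³.
RT60 = 0.161 × 1760 / 61.441 = 4.61 s.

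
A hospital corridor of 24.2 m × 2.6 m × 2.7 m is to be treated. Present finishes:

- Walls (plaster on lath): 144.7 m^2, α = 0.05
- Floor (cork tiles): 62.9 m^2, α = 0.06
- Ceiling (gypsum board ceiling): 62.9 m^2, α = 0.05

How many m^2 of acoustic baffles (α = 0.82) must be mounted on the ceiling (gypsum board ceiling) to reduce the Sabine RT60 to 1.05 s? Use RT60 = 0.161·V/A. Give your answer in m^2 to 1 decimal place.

Equivalent absorption area: A₁ = 144.7×0.05 + 62.9×0.06 + 62.9×0.05 = 14.154 m^2.
Required A₂ = 0.161·169.884/1.05 = 26.049 sabins.
ΔA needed = 26.049 − 14.154 = 11.895 sabins.
Each m^2 of panel replacing the ceiling (gypsum board ceiling) adds (0.82 − 0.05) = 0.77 sabins.
Area = ΔA/Δα = 11.895/0.77 = 15.4 m^2.

15.4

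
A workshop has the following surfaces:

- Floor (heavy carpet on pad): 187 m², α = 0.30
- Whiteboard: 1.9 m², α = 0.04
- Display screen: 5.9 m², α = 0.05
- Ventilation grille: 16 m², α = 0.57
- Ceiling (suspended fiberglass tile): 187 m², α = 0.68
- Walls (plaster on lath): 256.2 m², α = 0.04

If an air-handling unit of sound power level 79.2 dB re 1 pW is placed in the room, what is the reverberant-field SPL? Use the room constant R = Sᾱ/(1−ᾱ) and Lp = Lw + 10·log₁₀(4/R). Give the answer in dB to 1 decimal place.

60.5 dB

A = 202.999 sabins; S = 654.0 m².
ᾱ = 0.3104, so room constant R = A/(1−ᾱ) = 294.372 m².
Lp = Lw + 10 log₁₀(4/R) = 79.2 -18.67 = 60.5 dB.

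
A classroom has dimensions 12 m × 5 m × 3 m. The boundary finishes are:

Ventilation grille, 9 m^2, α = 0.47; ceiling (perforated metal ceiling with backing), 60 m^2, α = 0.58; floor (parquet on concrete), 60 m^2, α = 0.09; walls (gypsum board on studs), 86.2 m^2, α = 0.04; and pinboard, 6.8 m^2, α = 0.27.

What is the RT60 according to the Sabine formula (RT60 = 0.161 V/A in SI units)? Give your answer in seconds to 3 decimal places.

Equivalent absorption area: A = 9×0.47 + 60×0.58 + 60×0.09 + 86.2×0.04 + 6.8×0.27 = 49.714 m^2.
Volume V = 12 × 5 × 3 = 180 m³.
T = 0.161 V/A = 0.161·180/49.714 = 0.583 s.

0.583 s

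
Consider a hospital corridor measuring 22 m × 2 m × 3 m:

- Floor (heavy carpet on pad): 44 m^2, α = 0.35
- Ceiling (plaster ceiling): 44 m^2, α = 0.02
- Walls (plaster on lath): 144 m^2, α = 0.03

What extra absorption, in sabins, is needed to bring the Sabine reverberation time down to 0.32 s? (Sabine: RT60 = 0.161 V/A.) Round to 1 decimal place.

45.8 sabins

Equivalent absorption area: A₁ = 44*0.35 + 44*0.02 + 144*0.03 = 20.600 m^2.
Target A₂ = 0.161·132/0.32 = 66.412 sabins (V = 132 m³).
ΔA = A₂ − A₁ = 66.412 − 20.600 = 45.8 sabins.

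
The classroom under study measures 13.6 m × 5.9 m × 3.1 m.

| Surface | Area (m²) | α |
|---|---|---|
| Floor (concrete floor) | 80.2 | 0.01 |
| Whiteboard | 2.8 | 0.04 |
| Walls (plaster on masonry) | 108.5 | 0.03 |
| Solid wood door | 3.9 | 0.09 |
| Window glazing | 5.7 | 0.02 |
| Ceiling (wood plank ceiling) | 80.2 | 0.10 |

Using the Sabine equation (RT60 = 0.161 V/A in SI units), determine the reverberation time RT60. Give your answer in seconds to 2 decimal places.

3.16 seconds

A = Σ Sᵢαᵢ = 80.2·0.01 + 2.8·0.04 + 108.5·0.03 + 3.9·0.09 + 5.7·0.02 + 80.2·0.10 = 12.654 sabins.
V = 13.6·5.9·3.1 = 248.744 m³.
T = 0.161 V/A = 0.161·248.744/12.654 = 3.16 s.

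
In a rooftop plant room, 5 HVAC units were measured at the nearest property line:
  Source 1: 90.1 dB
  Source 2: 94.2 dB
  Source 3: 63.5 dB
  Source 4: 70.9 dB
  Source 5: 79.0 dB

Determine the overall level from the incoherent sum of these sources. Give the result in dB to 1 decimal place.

Converting to relative power and adding: 10^(90.1/10) + 10^(94.2/10) + 10^(63.5/10) + 10^(70.9/10) + 10^(79.0/10) = 3.748e+09.
Combined level = 10 log₁₀(3.748e+09) = 95.7 dB.

95.7 dB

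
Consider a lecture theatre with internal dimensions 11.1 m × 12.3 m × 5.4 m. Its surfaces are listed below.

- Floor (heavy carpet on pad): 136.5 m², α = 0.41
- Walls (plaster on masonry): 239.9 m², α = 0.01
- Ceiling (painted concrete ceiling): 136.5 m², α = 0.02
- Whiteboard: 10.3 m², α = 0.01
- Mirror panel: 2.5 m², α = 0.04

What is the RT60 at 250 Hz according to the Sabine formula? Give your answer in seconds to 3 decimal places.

Total absorption A = 136.5*0.41 + 239.9*0.01 + 136.5*0.02 + 10.3*0.01 + 2.5*0.04
  = 55.965 + 2.399 + 2.730 + 0.103 + 0.100 = 61.297 m² sabins.
V = 11.1·12.3·5.4 = 737.262 m³.
T = 0.161 V/A = 0.161·737.262/61.297 = 1.936 s.

1.936 s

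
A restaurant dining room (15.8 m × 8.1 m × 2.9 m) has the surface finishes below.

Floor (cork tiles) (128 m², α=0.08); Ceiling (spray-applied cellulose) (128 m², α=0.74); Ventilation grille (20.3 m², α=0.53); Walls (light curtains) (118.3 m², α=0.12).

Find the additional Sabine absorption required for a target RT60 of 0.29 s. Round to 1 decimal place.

76.1 sabins

Total absorption A₁ = 128·0.08 + 128·0.74 + 20.3·0.53 + 118.3·0.12
  = 10.240 + 94.720 + 10.759 + 14.196 = 129.915 m² sabins.
For T = 0.29 s, need A₂ = 0.161·V/T = 0.161·371.142/0.29 = 206.048 sabins.
ΔA = A₂ − A₁ = 206.048 − 129.915 = 76.1 sabins.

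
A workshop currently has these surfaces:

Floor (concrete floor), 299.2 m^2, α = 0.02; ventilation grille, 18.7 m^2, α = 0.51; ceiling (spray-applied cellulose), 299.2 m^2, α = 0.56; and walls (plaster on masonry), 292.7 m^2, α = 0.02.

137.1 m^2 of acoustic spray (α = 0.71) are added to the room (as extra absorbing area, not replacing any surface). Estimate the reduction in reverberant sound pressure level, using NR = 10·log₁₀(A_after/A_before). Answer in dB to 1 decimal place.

1.8 dB

Total absorption A_before = 299.2*0.02 + 18.7*0.51 + 299.2*0.56 + 292.7*0.02
  = 5.984 + 9.537 + 167.552 + 5.854 = 188.927 m^2 sabins.
Treatment contributes 137.1·0.71 = 97.341 sabins.
New total A_after = 286.268 sabins.
NR = 10·log₁₀(286.268/188.927) = 1.8 dB.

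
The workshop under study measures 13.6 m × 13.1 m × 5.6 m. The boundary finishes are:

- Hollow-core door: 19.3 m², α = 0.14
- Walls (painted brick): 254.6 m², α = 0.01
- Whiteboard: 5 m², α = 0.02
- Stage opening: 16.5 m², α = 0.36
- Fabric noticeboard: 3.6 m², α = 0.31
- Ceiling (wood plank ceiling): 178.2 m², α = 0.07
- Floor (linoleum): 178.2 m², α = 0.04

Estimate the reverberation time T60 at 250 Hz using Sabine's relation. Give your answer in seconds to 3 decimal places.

Total absorption A = 19.3*0.14 + 254.6*0.01 + 5*0.02 + 16.5*0.36 + 3.6*0.31 + 178.2*0.07 + 178.2*0.04
  = 2.702 + 2.546 + 0.100 + 5.940 + 1.116 + 12.474 + 7.128 = 32.006 m² sabins.
Volume V = 13.6 × 13.1 × 5.6 = 997.696 m³.
RT60 = 0.161 · V / A = 0.161 × 997.696 / 32.006 = 5.019 s.

5.019 seconds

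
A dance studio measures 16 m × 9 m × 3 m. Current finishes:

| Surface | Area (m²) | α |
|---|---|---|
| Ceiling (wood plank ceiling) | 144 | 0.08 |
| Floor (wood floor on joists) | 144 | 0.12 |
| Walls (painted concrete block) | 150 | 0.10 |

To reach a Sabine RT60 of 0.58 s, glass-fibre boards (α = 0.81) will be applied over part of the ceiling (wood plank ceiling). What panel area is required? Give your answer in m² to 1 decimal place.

104.3

A₁ = Σ Sᵢαᵢ = 144·0.08 + 144·0.12 + 150·0.10 = 43.800 sabins.
V = 432 m³. Target absorption A₂ = 0.161 × 432 / 0.58 = 119.917 sabins.
Absorption to add: 119.917 − 43.800 = 76.117 sabins.
Net gain per m²: Δα = 0.81 − 0.08 = 0.73.
Area = ΔA/Δα = 76.117/0.73 = 104.3 m².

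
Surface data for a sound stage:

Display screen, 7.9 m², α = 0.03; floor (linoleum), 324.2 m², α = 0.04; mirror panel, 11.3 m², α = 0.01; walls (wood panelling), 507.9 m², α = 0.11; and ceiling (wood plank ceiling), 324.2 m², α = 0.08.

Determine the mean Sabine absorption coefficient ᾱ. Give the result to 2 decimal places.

Total surface area S = 1175.5 m².
Σ(Sᵢαᵢ) = 7.9*0.03 + 324.2*0.04 + 11.3*0.01 + 507.9*0.11 + 324.2*0.08 = 95.123.
ᾱ = A/S = 0.08.

0.08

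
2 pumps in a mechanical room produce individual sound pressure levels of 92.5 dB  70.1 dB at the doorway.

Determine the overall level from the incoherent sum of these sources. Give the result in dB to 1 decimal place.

92.5 dB

Converting to relative power and adding: 10^(92.5/10) + 10^(70.1/10) = 1.789e+09.
Combined level = 10 log₁₀(1.789e+09) = 92.5 dB.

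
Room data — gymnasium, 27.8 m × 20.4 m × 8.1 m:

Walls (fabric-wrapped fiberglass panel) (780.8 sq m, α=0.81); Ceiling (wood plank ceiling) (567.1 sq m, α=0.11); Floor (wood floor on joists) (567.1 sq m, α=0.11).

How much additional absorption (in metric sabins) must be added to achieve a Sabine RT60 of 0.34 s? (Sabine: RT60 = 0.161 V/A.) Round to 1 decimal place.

Equivalent absorption area: A₁ = 780.8×0.81 + 567.1×0.11 + 567.1×0.11 = 757.210 sq m.
Target A₂ = 0.161·4593.672/0.34 = 2175.239 sabins (V = 4593.672 m³).
Shortfall: 2175.239 − 757.210 = 1418.0 sabins.

1418.0 sabins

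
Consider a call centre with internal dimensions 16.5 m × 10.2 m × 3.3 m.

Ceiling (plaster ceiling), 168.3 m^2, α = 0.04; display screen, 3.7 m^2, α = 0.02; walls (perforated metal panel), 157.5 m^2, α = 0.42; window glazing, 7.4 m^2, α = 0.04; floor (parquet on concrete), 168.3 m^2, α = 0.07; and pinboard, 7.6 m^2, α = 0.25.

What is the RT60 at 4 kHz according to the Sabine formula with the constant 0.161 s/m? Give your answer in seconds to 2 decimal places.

A = Σ Sᵢαᵢ = 168.3×0.04 + 3.7×0.02 + 157.5×0.42 + 7.4×0.04 + 168.3×0.07 + 7.6×0.25 = 86.933 sabins.
Volume V = 16.5 × 10.2 × 3.3 = 555.39 m³.
RT60 = 0.161 · V / A = 0.161 × 555.39 / 86.933 = 1.03 s.

1.03 s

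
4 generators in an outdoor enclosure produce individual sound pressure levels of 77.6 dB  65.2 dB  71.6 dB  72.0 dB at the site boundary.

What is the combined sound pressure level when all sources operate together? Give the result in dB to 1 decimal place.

Σ 10^(Lᵢ/10) = 9.116e+07.
L_total = 10·log₁₀(9.116e+07) = 79.6 dB.

79.6 dB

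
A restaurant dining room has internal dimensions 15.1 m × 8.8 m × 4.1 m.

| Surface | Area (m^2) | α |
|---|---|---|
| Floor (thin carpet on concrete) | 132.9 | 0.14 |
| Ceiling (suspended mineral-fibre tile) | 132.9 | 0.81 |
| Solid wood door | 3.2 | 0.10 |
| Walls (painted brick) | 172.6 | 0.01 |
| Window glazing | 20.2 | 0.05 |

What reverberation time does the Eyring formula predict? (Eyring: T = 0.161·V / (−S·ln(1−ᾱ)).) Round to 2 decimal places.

Total surface area S = 132.9 + 132.9 + 3.2 + 172.6 + 20.2 = 461.8 m^2.
Σ(Sᵢαᵢ) = 132.9·0.14 + 132.9·0.81 + 3.2·0.10 + 172.6·0.01 + 20.2·0.05 = 129.311.
Mean coefficient ᾱ = A/S = 0.2800.
Eyring denominator: −S ln(1−ᾱ) = 151.703.
V = 15.1 × 8.8 × 4.1 = 544.808 m³.
RT60 = 0.161 × 544.808 / 151.703 = 0.58 s.

0.58 seconds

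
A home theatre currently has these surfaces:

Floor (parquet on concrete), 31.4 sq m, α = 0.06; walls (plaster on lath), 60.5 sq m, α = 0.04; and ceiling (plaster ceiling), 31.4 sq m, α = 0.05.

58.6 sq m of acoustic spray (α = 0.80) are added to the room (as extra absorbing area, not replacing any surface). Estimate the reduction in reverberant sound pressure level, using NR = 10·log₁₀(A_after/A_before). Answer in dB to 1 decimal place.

Summing Sᵢαᵢ: 1.884 + 2.420 + 1.570 → A_before = 5.874 sabins.
Added absorption = 58.6 × 0.80 = 46.880 sabins.
New total A_after = 52.754 sabins.
NR = 10·log₁₀(52.754/5.874) = 9.5 dB.

9.5 dB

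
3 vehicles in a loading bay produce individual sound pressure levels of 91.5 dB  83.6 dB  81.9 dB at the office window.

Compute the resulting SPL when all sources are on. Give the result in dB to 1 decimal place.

Σ 10^(Lᵢ/10) = 1.797e+09.
L_total = 10·log₁₀(1.797e+09) = 92.5 dB.

92.5 dB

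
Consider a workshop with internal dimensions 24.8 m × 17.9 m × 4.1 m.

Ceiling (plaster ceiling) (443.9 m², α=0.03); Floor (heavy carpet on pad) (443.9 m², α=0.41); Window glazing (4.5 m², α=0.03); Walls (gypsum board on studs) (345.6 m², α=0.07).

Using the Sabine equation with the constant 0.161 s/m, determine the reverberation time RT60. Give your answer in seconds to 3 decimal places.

Total absorption A = 443.9*0.03 + 443.9*0.41 + 4.5*0.03 + 345.6*0.07
  = 13.317 + 181.999 + 0.135 + 24.192 = 219.643 m² sabins.
V = 24.8·17.9·4.1 = 1820.072 m³.
T = 0.161 V/A = 0.161·1820.072/219.643 = 1.334 s.

1.334 s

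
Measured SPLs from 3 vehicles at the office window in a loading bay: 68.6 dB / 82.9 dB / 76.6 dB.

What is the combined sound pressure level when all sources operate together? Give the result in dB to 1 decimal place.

83.9 dB

Converting to relative power and adding: 10^(68.6/10) + 10^(82.9/10) + 10^(76.6/10) = 2.479e+08.
L_total = 10·log₁₀(2.479e+08) = 83.9 dB.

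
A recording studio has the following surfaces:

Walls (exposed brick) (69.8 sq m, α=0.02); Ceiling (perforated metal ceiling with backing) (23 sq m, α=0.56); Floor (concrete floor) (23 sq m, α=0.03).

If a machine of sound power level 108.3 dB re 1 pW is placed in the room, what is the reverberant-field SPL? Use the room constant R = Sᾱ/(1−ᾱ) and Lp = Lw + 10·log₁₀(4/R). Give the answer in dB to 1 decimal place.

A = 14.966 sabins; S = 115.8 sq m.
ᾱ = 0.1292, so room constant R = A/(1−ᾱ) = 17.186 sq m.
Lp = 108.3 + 10·log₁₀(4/17.186) = 108.3 + (-6.33) = 102.0 dB.

102.0 dB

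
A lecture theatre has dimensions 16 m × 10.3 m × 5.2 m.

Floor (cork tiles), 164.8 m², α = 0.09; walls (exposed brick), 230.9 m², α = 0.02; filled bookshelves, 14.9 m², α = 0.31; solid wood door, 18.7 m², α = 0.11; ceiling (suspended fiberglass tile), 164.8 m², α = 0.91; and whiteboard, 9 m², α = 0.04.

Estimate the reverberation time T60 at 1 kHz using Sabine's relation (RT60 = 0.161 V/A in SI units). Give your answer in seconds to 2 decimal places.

Equivalent absorption area: A = 164.8×0.09 + 230.9×0.02 + 14.9×0.31 + 18.7×0.11 + 164.8×0.91 + 9×0.04 = 176.454 m².
Volume V = 16 × 10.3 × 5.2 = 856.96 m³.
Sabine: RT60 = 0.161 × 856.96 / 176.454 = 0.78 s.

0.78 s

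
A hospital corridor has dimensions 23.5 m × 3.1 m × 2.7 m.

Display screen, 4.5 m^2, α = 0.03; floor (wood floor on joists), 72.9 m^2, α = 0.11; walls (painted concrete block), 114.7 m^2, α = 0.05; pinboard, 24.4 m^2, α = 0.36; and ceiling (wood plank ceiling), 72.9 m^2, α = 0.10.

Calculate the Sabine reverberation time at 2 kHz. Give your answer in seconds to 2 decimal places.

A = Σ Sᵢαᵢ = 4.5·0.03 + 72.9·0.11 + 114.7·0.05 + 24.4·0.36 + 72.9·0.10 = 29.963 sabins.
Room volume: 196.695 m³.
RT60 = 0.161 · V / A = 0.161 × 196.695 / 29.963 = 1.06 s.

1.06 sec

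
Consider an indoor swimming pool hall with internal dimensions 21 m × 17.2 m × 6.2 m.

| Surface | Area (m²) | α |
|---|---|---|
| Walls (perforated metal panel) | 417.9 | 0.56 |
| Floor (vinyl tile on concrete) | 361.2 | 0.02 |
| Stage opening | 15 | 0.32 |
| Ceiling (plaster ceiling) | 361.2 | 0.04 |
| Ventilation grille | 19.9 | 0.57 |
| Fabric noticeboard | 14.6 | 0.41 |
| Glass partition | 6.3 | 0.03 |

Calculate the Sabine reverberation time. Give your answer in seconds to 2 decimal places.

1.30 s

Total absorption A = 417.9·0.56 + 361.2·0.02 + 15·0.32 + 361.2·0.04 + 19.9·0.57 + 14.6·0.41 + 6.3·0.03
  = 234.024 + 7.224 + 4.800 + 14.448 + 11.343 + 5.986 + 0.189 = 278.014 m² sabins.
V = 21·17.2·6.2 = 2239.44 m³.
T = 0.161 V/A = 0.161·2239.44/278.014 = 1.30 s.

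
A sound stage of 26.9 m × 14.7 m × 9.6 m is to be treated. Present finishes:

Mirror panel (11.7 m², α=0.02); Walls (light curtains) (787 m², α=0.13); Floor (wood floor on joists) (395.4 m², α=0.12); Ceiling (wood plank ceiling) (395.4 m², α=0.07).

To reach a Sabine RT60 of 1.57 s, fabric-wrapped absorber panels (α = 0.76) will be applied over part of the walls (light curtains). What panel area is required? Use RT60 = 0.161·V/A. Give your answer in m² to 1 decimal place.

Summing Sᵢαᵢ: 0.234 + 102.310 + 47.448 + 27.678 → A₁ = 177.670 sabins.
Required A₂ = 0.161·3796.128/1.57 = 389.284 sabins.
Absorption to add: 389.284 − 177.670 = 211.614 sabins.
Net gain per m²: Δα = 0.76 − 0.13 = 0.63.
Area = ΔA/Δα = 211.614/0.63 = 335.9 m².

335.9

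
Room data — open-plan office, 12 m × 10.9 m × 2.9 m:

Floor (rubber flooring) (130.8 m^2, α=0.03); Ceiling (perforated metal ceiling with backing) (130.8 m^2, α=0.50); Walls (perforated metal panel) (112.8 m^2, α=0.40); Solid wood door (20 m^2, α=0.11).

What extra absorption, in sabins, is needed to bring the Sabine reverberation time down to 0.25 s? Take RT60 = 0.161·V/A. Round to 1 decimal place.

Summing Sᵢαᵢ: 3.924 + 65.400 + 45.120 + 2.200 → A₁ = 116.644 sabins.
Target A₂ = 0.161·379.32/0.25 = 244.282 sabins (V = 379.32 m³).
Additional absorption ΔA = 244.282 − 116.644 = 127.6 sabins.

127.6 sabins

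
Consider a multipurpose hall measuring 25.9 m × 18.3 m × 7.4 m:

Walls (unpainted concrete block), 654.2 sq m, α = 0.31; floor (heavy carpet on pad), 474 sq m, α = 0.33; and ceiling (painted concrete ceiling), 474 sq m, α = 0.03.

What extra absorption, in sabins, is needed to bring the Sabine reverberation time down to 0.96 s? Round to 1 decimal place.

Summing Sᵢαᵢ: 202.802 + 156.420 + 14.220 → A₁ = 373.442 sabins.
Target A₂ = 0.161·3507.378/0.96 = 588.217 sabins (V = 3507.378 m³).
Shortfall: 588.217 − 373.442 = 214.8 sabins.

214.8 sabins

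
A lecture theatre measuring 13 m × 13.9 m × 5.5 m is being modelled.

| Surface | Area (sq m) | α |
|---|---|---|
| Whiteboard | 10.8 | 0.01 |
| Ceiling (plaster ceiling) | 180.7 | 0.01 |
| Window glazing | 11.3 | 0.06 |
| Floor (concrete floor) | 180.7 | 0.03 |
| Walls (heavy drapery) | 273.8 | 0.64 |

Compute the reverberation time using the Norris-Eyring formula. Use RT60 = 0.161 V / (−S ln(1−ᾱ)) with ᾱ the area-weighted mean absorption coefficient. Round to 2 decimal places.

0.74 s

Total surface area S = 10.8 + 180.7 + 11.3 + 180.7 + 273.8 = 657.3 sq m.
Absorption A = 10.8×0.01 + 180.7×0.01 + 11.3×0.06 + 180.7×0.03 + 273.8×0.64 = 183.246 sabins.
Mean coefficient ᾱ = A/S = 0.2788.
−S·ln(1−ᾱ) = −657.3 × ln(1 − 0.2788) = 214.831.
V = 13 × 13.9 × 5.5 = 993.85 m³.
T = 0.161·V/[−S·ln(1−ᾱ)] = 0.161·993.85/214.831 = 0.74 s.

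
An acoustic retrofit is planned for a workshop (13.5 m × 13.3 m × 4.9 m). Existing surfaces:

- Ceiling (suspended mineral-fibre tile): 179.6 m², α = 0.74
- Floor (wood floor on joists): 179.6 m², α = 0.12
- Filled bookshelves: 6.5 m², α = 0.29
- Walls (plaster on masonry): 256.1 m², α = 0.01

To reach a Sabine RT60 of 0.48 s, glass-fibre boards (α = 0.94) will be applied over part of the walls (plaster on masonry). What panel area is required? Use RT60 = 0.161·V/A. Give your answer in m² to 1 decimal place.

146.4

A₁ = Σ Sᵢαᵢ = 179.6*0.74 + 179.6*0.12 + 6.5*0.29 + 256.1*0.01 = 158.902 sabins.
V = 879.795 m³. Target absorption A₂ = 0.161 × 879.795 / 0.48 = 295.098 sabins.
ΔA needed = 295.098 − 158.902 = 136.196 sabins.
Net gain per m²: Δα = 0.94 − 0.01 = 0.93.
Area = ΔA/Δα = 136.196/0.93 = 146.4 m².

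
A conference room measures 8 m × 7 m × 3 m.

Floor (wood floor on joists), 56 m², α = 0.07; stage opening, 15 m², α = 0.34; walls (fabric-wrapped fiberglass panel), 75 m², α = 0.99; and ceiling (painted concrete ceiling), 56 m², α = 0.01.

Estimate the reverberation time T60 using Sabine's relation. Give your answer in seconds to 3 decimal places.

Summing Sᵢαᵢ: 3.920 + 5.100 + 74.250 + 0.560 → A = 83.830 sabins.
Room volume: 168 m³.
RT60 = 0.161 · V / A = 0.161 × 168 / 83.830 = 0.323 s.

0.323 sec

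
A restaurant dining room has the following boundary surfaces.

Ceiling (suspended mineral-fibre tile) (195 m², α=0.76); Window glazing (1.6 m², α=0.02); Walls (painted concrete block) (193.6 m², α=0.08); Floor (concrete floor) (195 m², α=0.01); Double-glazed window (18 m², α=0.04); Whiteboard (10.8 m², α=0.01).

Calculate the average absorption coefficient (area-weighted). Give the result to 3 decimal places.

S = Σ Sᵢ = 195 + 1.6 + 193.6 + 195 + 18 + 10.8 = 614.0 m².
A = 195×0.76 + 1.6×0.02 + 193.6×0.08 + 195×0.01 + 18×0.04 + 10.8×0.01 = 166.498 sabins.
ᾱ = 166.498 / 614.0 = 0.271.

0.271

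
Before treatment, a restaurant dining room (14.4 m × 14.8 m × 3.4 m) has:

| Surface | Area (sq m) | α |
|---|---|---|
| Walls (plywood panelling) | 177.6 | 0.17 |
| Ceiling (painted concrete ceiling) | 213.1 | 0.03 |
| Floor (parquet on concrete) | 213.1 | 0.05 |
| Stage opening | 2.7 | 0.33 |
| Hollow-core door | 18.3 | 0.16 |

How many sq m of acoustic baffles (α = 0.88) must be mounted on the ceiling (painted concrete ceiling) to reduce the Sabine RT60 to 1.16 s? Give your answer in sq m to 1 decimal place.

Summing Sᵢαᵢ: 30.192 + 6.393 + 10.655 + 0.891 + 2.928 → A₁ = 51.059 sabins.
V = 724.608 m³. Target absorption A₂ = 0.161 × 724.608 / 1.16 = 100.571 sabins.
Absorption to add: 100.571 − 51.059 = 49.512 sabins.
Each sq m of panel replacing the ceiling (painted concrete ceiling) adds (0.88 − 0.03) = 0.85 sabins.
Area = ΔA/Δα = 49.512/0.85 = 58.2 sq m.

58.2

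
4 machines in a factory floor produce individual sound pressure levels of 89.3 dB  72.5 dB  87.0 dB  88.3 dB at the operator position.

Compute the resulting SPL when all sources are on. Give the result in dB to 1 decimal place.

Σ 10^(Lᵢ/10) = 2.046e+09.
Back to dB: 10·log₁₀ Σ = 93.1 dB.

93.1 dB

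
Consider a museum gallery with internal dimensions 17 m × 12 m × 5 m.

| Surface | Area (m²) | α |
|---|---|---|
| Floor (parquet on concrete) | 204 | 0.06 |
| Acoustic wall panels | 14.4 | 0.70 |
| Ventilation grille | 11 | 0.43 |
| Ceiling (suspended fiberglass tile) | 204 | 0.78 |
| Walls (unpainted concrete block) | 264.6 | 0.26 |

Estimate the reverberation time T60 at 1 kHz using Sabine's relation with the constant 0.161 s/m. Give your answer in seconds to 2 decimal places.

0.64 s

Total absorption A = 204·0.06 + 14.4·0.70 + 11·0.43 + 204·0.78 + 264.6·0.26
  = 12.240 + 10.080 + 4.730 + 159.120 + 68.796 = 254.966 m² sabins.
Volume V = 17 × 12 × 5 = 1020 m³.
Sabine: RT60 = 0.161 × 1020 / 254.966 = 0.64 s.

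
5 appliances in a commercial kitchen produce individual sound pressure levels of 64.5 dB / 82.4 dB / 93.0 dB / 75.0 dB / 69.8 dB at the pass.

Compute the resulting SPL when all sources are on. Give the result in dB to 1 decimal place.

Converting to relative power and adding: 10^(64.5/10) + 10^(82.4/10) + 10^(93.0/10) + 10^(75.0/10) + 10^(69.8/10) = 2.213e+09.
L_total = 10·log₁₀(2.213e+09) = 93.4 dB.

93.4 dB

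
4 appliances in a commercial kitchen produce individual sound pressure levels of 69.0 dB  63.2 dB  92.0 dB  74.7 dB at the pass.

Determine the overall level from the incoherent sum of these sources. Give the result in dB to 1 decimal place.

Σ 10^(Lᵢ/10) = 1.624e+09.
L_total = 10·log₁₀(1.624e+09) = 92.1 dB.

92.1 dB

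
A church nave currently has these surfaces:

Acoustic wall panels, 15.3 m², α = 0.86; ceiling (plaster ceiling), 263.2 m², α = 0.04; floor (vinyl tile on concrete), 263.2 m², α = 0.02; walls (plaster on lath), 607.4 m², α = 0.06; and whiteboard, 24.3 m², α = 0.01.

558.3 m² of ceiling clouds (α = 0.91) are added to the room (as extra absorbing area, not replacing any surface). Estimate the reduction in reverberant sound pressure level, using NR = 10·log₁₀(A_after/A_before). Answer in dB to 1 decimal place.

A_before = Σ Sᵢαᵢ = 15.3*0.86 + 263.2*0.04 + 263.2*0.02 + 607.4*0.06 + 24.3*0.01 = 65.637 sabins.
Treatment contributes 558.3·0.91 = 508.053 sabins.
New total A_after = 573.690 sabins.
Reduction = 10 log₁₀(A_after/A_before) = 10 log₁₀(8.7403) = 9.4 dB.

9.4 dB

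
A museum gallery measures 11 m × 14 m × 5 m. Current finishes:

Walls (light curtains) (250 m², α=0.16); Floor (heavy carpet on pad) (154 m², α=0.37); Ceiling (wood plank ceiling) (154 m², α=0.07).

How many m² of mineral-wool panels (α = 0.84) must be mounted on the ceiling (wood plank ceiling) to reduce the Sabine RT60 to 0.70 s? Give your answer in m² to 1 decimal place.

A₁ = Σ Sᵢαᵢ = 250×0.16 + 154×0.37 + 154×0.07 = 107.760 sabins.
V = 770 m³. Target absorption A₂ = 0.161 × 770 / 0.70 = 177.100 sabins.
ΔA needed = 177.100 − 107.760 = 69.340 sabins.
Net gain per m²: Δα = 0.84 − 0.07 = 0.77.
Area = ΔA/Δα = 69.340/0.77 = 90.1 m².

90.1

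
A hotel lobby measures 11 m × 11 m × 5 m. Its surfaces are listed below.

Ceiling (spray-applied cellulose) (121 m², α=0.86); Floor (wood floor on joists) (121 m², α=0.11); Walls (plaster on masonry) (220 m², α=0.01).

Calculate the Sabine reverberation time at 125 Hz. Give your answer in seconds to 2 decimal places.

0.81 s

Summing Sᵢαᵢ: 104.060 + 13.310 + 2.200 → A = 119.570 sabins.
Room volume: 605 m³.
T = 0.161 V/A = 0.161·605/119.570 = 0.81 s.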